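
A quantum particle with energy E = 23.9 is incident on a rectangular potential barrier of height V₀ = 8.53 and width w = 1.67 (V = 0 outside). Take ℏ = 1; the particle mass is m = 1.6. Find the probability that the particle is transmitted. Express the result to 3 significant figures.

Above the barrier the interior wavenumber is k₂ = √(2m(E − V₀))/ℏ = 7.013, giving phase k₂w = 11.71.
T = [1 + V₀² sin²(k₂w) / (4E(E − V₀))]⁻¹ = 1/1.028 = 0.973.

T = 0.973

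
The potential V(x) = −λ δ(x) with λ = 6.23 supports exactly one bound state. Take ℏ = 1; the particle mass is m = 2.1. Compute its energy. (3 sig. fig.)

E = -40.8

The bound state is ψ(x) = √κ e^{−κ|x|}. The derivative jump ψ'(0⁺) − ψ'(0⁻) = −(2mλ/ℏ²)ψ(0) fixes κ = mλ/ℏ² = 13.08.
Then E = −ℏ²κ²/(2m) = −mλ²/(2ℏ²) = -40.75.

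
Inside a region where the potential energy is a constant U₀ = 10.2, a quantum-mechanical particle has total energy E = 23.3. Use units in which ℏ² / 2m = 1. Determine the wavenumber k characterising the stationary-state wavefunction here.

k = 3.62

With E > U₀ the solution is oscillatory, ψ ∝ e^{±ikx} with k = √(2m(E − U₀))/ℏ.
k = √(2 × 0.5 × 13.1) = 3.619.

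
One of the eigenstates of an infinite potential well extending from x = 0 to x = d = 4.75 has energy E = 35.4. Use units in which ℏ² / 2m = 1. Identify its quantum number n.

n = 9

For an infinite well E_n = n²π²ℏ²/(2md²), so n = (d/πℏ)√(2mE).
n = (4.75/π) × √(2 × 0.5 × 35.4) = 8.996 → n = 9.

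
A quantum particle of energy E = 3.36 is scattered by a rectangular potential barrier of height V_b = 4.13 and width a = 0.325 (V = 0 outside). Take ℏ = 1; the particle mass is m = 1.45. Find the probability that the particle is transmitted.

T = 0.704

Since E < V_b the interior solution is evanescent with decay constant κ = √(2m(V_b − E))/ℏ = 1.494.
κa = 0.4857, sinh(κa) = 0.5050.
Matching ψ, ψ′ at both faces gives T = [1 + V_b² sinh²(κa) / (4E(V_b − E))]⁻¹ = 1/1.420 = 0.704.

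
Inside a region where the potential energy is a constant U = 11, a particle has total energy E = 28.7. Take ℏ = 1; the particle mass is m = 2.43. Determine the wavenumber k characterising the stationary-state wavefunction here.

With E > U the solution is oscillatory, ψ ∝ e^{±ikx} with k = √(2m(E − U))/ℏ.
k = √(2 × 2.43 × 17.7) = 9.275.

k = 9.27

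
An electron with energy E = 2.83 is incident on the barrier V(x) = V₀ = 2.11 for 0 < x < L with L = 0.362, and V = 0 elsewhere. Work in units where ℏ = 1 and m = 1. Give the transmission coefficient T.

E > V₀: inside the barrier k₂ = √(2m(E − V₀))/ℏ = 1.200, k₂L = 0.4344.
Matching at both interfaces gives T⁻¹ = 1 + V₀² sin²(k₂L) / [4E(E − V₀)] = 1.097, hence T = 0.912.

T = 0.912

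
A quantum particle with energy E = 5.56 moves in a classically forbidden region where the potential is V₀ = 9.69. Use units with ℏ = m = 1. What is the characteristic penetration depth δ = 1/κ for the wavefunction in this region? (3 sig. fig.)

Since E < V₀ the TISE in this region is ψ'' = κ²ψ with κ = √(2m(V₀ − E))/ℏ.
κ = √(2 × 1 × 4.13) = 2.874. The penetration depth is δ = 1/κ = 0.348.

δ = 0.348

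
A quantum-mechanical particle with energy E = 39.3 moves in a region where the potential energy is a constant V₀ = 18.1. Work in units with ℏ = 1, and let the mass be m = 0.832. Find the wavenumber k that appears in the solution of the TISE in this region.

With E > V₀ the solution is oscillatory, ψ ∝ e^{±ikx} with k = √(2m(E − V₀))/ℏ.
k = √(2 × 0.832 × 21.2) = 5.939.

k = 5.94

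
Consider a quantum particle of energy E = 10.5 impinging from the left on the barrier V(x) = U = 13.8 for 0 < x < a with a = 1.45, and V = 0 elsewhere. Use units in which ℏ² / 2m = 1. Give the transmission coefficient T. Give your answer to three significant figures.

T = 0.0149

Since E < U the interior solution is evanescent with decay constant κ = √(2m(U − E))/ℏ = 1.817.
κa = 2.634, sinh(κa) = 6.929.
The exact tunnelling result is T⁻¹ = 1 + U² sinh²(κa) / [4E(U − E)] = 66.97, so T = 0.0149.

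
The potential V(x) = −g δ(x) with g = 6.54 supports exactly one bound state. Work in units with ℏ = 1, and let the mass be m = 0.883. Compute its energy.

For x ≠ 0 the bound state is ψ ∝ e^{−κ|x|}; integrating the TISE across the delta gives the cusp condition 2κ = 2mg/ℏ², so κ = 5.775.
Then E = −ℏ²κ²/(2m) = −mg²/(2ℏ²) = -18.88.

E = -18.9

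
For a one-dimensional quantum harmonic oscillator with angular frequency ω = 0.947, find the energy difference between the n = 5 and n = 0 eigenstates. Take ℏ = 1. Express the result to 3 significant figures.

ΔE = 4.74

E_n = ℏω(n + ½), so ΔE = (5 − 0) ℏω = 5 × 0.947 = 4.735.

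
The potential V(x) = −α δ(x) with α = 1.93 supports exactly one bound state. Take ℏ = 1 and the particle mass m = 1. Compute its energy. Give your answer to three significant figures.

For x ≠ 0 the bound state is ψ ∝ e^{−κ|x|}; integrating the TISE across the delta gives the cusp condition 2κ = 2mα/ℏ², so κ = 1.930.
Then E = −ℏ²κ²/(2m) = −mα²/(2ℏ²) = -1.862.

E = -1.86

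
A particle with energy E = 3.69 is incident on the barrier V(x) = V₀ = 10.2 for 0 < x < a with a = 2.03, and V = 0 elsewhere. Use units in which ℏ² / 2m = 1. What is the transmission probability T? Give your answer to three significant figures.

T = 0.000117

Since E < V₀ the interior solution is evanescent with decay constant κ = √(2m(V₀ − E))/ℏ = 2.551.
κa = 5.179, sinh(κa) = 88.79.
The exact tunnelling result is T⁻¹ = 1 + V₀² sinh²(κa) / [4E(V₀ − E)] = 8538, so T = 0.000117.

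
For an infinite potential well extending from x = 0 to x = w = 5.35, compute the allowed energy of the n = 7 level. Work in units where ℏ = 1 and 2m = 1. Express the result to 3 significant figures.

E = 16.9

Requiring ψ(0) = ψ(w) = 0 quantises k = nπ/w, hence E_n = ℏ²k²/2m = n²π²ℏ²/(2mw²).
E_7 = 7² × π² / (2 × 0.5 × 5.35²) = 16.90.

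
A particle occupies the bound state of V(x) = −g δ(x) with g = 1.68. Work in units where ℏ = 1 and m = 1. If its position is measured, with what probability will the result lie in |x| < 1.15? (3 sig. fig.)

P = 0.979

The normalised bound state is ψ = √κ e^{−κ|x|} with κ = mg/ℏ² = 1.680.
P(|x| < d) = ∫_{−d}^{d} κ e^{−2κ|x|} dx = 1 − e^{−2κd} = 1 − e^{−3.864} = 0.9790.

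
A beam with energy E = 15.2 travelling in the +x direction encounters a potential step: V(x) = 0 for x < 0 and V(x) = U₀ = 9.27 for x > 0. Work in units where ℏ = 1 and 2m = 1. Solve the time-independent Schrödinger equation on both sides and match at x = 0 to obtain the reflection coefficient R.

R = 0.0534

The wavenumbers are k₁ = √(2mE)/ℏ = 3.899 on the left and k₂ = √(2m(E − U₀))/ℏ = 2.435 on the right.
Matching ψ and ψ′ at x = 0 gives r = (k₁ − k₂)/(k₁ + k₂), so R = r² = 0.05339 and T = 1 − R = 0.9466.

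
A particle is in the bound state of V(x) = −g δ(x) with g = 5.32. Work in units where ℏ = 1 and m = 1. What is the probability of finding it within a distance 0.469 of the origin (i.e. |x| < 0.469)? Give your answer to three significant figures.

P = 0.993

The normalised bound state is ψ = √κ e^{−κ|x|} with κ = mg/ℏ² = 5.320.
P(|x| < d) = ∫_{−d}^{d} κ e^{−2κ|x|} dx = 1 − e^{−2κd} = 1 − e^{−4.990} = 0.9932.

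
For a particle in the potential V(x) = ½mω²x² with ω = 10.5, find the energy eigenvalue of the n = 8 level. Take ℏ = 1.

Using E_n = (n + ½)ℏω: E_8 = 8.5 × 10.5 = 89.25.

E = 89.3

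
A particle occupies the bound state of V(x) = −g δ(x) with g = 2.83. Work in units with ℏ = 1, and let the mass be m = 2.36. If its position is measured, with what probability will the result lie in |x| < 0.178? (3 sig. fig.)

P = 0.907

The normalised bound state is ψ = √κ e^{−κ|x|} with κ = mg/ℏ² = 6.679.
P(|x| < d) = ∫_{−d}^{d} κ e^{−2κ|x|} dx = 1 − e^{−2κd} = 1 − e^{−2.378} = 0.9072.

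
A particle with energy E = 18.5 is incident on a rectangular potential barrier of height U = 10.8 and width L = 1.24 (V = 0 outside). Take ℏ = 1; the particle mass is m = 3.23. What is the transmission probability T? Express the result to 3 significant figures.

T = 0.925

E > U: inside the barrier k₂ = √(2m(E − U))/ℏ = 7.053, k₂L = 8.745.
T = [1 + U² sin²(k₂L) / (4E(E − U))]⁻¹ = 1/1.081 = 0.925.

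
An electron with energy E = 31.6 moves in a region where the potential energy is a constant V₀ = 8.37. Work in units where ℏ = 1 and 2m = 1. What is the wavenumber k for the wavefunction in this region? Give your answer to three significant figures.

With E > V₀ the solution is oscillatory, ψ ∝ e^{±ikx} with k = √(2m(E − V₀))/ℏ.
k = √(2 × 0.5 × 23.23) = 4.820.

k = 4.82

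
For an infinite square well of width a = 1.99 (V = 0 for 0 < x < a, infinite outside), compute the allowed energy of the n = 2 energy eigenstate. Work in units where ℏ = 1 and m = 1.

E = 4.98

Requiring ψ(0) = ψ(a) = 0 quantises k = nπ/a, hence E_n = ℏ²k²/2m = n²π²ℏ²/(2ma²).
E_2 = 2² × π² / (2 × 1 × 1.99²) = 4.985.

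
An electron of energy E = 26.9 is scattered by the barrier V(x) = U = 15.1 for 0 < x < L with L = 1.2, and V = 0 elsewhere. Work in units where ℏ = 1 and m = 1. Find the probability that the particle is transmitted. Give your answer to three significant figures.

E > U: inside the barrier k₂ = √(2m(E − U))/ℏ = 4.858, k₂L = 5.830.
Matching at both interfaces gives T⁻¹ = 1 + U² sin²(k₂L) / [4E(E − U)] = 1.034, hence T = 0.967.

T = 0.967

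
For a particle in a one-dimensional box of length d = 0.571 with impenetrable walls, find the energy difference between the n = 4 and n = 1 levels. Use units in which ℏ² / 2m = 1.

E_n = n²π²ℏ²/(2md²), so ΔE = (4² − 1²) π²ℏ²/(2md²).
ΔE = 15 × π² / (2 × 0.5 × 0.571²) = 454.1.

ΔE = 454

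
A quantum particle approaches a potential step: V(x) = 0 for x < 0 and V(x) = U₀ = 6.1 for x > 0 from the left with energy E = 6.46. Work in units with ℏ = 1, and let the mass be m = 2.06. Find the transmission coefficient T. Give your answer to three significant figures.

T = 0.618

The wavenumbers are k₁ = √(2mE)/ℏ = 5.159 on the left and k₂ = √(2m(E − U₀))/ℏ = 1.218 on the right.
Continuity of ψ and ψ′ at the step yields the reflection amplitude r = (k₁ − k₂)/(k₁ + k₂) = 0.6180; thus R = |r|² = 0.3820, T = 0.6180.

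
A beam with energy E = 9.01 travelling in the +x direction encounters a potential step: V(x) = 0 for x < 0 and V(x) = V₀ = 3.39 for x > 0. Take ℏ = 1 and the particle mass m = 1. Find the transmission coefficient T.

The wavenumbers are k₁ = √(2mE)/ℏ = 4.245 on the left and k₂ = √(2m(E − V₀))/ℏ = 3.353 on the right.
Matching ψ and ψ′ at x = 0 gives r = (k₁ − k₂)/(k₁ + k₂), so R = r² = 0.01380 and T = 1 − R = 0.9862.

T = 0.986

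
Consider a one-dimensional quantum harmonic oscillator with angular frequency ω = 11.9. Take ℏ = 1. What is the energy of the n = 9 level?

E = 113

The oscillator eigenvalues are E_n = ℏω(n + ½), so E_9 = 11.9 × 9.5 = 113.1.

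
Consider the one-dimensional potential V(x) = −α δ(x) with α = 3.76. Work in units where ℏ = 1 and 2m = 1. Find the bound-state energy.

E = -3.53

The bound state is ψ(x) = √κ e^{−κ|x|}. The derivative jump ψ'(0⁺) − ψ'(0⁻) = −(2mα/ℏ²)ψ(0) fixes κ = mα/ℏ² = 1.880.
Then E = −ℏ²κ²/(2m) = −mα²/(2ℏ²) = -3.534.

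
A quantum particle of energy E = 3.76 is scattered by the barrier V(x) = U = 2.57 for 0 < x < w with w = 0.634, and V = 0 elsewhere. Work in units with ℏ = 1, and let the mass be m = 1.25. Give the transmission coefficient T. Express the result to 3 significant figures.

T = 0.774

E > U: inside the barrier k₂ = √(2m(E − U))/ℏ = 1.725, k₂w = 1.094.
Matching at both interfaces gives T⁻¹ = 1 + U² sin²(k₂w) / [4E(E − U)] = 1.291, hence T = 0.774.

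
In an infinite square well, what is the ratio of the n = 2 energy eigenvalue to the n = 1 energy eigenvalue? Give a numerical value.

4

Since E_n ∝ n², the ratio is (2/1)² = 4.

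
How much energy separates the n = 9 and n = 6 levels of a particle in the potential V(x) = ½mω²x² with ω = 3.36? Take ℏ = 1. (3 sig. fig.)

ΔE = 10.1

E_n = ℏω(n + ½), so ΔE = (9 − 6) ℏω = 3 × 3.36 = 10.08.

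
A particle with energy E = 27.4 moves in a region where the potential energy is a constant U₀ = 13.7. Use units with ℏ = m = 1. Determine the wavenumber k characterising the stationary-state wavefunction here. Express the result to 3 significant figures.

k = 5.23

With E > U₀ the solution is oscillatory, ψ ∝ e^{±ikx} with k = √(2m(E − U₀))/ℏ.
k = √(2 × 1 × 13.7) = 5.235.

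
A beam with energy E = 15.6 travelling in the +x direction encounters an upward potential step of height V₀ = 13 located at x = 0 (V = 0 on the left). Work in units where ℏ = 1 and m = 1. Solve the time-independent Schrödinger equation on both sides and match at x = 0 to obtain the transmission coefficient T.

The wavenumbers are k₁ = √(2mE)/ℏ = 5.586 on the left and k₂ = √(2m(E − V₀))/ℏ = 2.280 on the right.
Continuity of ψ and ψ′ at the step yields the reflection amplitude r = (k₁ − k₂)/(k₁ + k₂) = 0.4202; thus R = |r|² = 0.1766, T = 0.8234.

T = 0.823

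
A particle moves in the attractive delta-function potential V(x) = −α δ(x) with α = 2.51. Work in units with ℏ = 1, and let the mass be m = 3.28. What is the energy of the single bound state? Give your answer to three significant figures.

E = -10.3

For x ≠ 0 the bound state is ψ ∝ e^{−κ|x|}; integrating the TISE across the delta gives the cusp condition 2κ = 2mα/ℏ², so κ = 8.233.
Then E = −ℏ²κ²/(2m) = −mα²/(2ℏ²) = -10.33.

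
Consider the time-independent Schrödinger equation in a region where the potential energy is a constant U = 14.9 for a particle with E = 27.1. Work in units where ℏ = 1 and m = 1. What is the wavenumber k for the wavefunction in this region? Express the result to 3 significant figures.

k = 4.94

With E > U the solution is oscillatory, ψ ∝ e^{±ikx} with k = √(2m(E − U))/ℏ.
k = √(2 × 1 × 12.2) = 4.940.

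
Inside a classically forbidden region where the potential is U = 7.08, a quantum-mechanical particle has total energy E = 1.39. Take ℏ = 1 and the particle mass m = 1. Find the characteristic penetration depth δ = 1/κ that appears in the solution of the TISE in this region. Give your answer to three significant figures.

Since E < U the TISE in this region is ψ'' = κ²ψ with κ = √(2m(U − E))/ℏ.
κ = √(2 × 1 × 5.69) = 3.373. The penetration depth is δ = 1/κ = 0.296.

δ = 0.296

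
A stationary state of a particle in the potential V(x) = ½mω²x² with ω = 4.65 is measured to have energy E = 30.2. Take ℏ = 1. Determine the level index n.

E_n = ℏω(n + ½) ⇒ n = E/(ℏω) − ½ = 30.2/4.65 − 0.5 = 5.995 → n = 6.

n = 6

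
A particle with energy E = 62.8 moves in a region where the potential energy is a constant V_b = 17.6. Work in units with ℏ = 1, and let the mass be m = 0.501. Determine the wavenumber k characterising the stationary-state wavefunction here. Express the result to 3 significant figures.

With E > V_b the solution is oscillatory, ψ ∝ e^{±ikx} with k = √(2m(E − V_b))/ℏ.
k = √(2 × 0.501 × 45.2) = 6.730.

k = 6.73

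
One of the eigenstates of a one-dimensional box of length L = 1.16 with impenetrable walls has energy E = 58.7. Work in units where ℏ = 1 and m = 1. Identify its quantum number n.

n = 4

From E_n = n²π²ℏ²/(2mL²) invert to n = √(2mL²E)/(πℏ).
n = (1.16/π) × √(2 × 1 × 58.7) = 4.001 → n = 4.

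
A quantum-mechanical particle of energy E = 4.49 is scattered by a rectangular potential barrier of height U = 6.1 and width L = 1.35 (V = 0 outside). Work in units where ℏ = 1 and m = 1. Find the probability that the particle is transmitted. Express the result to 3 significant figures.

Since E < U the interior solution is evanescent with decay constant κ = √(2m(U − E))/ℏ = 1.794.
κL = 2.422, sinh(κL) = 5.593.
Matching ψ, ψ′ at both faces gives T = [1 + U² sinh²(κL) / (4E(U − E))]⁻¹ = 1/41.25 = 0.0242.

T = 0.0242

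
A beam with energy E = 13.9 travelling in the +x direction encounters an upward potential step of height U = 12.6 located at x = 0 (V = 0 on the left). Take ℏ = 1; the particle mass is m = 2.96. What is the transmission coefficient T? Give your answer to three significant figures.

T = 0.717

The wavenumbers are k₁ = √(2mE)/ℏ = 9.071 on the left and k₂ = √(2m(E − U))/ℏ = 2.774 on the right.
Matching ψ and ψ′ at x = 0 gives r = (k₁ − k₂)/(k₁ + k₂), so R = r² = 0.2826 and T = 1 − R = 0.7174.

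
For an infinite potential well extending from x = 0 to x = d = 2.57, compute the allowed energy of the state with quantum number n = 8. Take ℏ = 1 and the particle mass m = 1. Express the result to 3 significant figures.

Requiring ψ(0) = ψ(d) = 0 quantises k = nπ/d, hence E_n = ℏ²k²/2m = n²π²ℏ²/(2md²).
E_8 = 8² × π² / (2 × 1 × 2.57²) = 47.82.

E = 47.8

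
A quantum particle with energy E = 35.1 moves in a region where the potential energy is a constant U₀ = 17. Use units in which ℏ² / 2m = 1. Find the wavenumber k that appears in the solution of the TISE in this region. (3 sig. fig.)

With E > U₀ the solution is oscillatory, ψ ∝ e^{±ikx} with k = √(2m(E − U₀))/ℏ.
k = √(2 × 0.5 × 18.1) = 4.254.

k = 4.25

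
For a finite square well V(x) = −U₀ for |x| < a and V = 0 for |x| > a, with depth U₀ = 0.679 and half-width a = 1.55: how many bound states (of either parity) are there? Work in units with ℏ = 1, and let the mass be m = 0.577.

N = 1

The dimensionless depth is z₀ = a√(2mU₀)/ℏ = 1.55 × √(0.7836) = 1.372.
A new bound state (alternating even/odd) appears each time z₀ passes a multiple of π/2, so N = ⌊2z₀/π⌋ + 1 = ⌊0.8735⌋ + 1 = 1.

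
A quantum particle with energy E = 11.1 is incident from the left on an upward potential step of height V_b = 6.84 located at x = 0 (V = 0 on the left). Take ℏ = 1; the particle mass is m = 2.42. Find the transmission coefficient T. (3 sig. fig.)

T = 0.945

On each side the TISE gives plane waves with k = √(2m(E − V))/ℏ: k₁ = √(2·2.42·11.1) = 7.330, k₂ = √(2·2.42·4.26) = 4.541.
Matching ψ and ψ′ at x = 0 gives r = (k₁ − k₂)/(k₁ + k₂), so R = r² = 0.05520 and T = 1 − R = 0.9448.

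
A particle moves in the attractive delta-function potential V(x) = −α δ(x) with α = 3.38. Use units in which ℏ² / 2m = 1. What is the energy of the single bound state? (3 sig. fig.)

E = -2.86

For x ≠ 0 the bound state is ψ ∝ e^{−κ|x|}; integrating the TISE across the delta gives the cusp condition 2κ = 2mα/ℏ², so κ = 1.690.
Then E = −ℏ²κ²/(2m) = −mα²/(2ℏ²) = -2.856.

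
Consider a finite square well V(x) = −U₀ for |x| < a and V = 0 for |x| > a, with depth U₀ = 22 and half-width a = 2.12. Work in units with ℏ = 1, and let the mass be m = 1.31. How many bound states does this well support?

The dimensionless depth is z₀ = a√(2mU₀)/ℏ = 2.12 × √(57.64) = 16.10.
A new bound state (alternating even/odd) appears each time z₀ passes a multiple of π/2, so N = ⌊2z₀/π⌋ + 1 = ⌊10.25⌋ + 1 = 11.

N = 11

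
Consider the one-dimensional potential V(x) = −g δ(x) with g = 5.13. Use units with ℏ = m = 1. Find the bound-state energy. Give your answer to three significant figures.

For x ≠ 0 the bound state is ψ ∝ e^{−κ|x|}; integrating the TISE across the delta gives the cusp condition 2κ = 2mg/ℏ², so κ = 5.130.
Then E = −ℏ²κ²/(2m) = −mg²/(2ℏ²) = -13.16.

E = -13.2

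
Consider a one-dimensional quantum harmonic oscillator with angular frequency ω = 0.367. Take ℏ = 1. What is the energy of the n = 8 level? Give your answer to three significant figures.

The oscillator eigenvalues are E_n = ℏω(n + ½), so E_8 = 0.367 × 8.5 = 3.120.

E = 3.12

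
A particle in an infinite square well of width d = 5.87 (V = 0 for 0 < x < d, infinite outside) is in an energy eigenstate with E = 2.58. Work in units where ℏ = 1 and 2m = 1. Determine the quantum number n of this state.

n = 3

For an infinite well E_n = n²π²ℏ²/(2md²), so n = (d/πℏ)√(2mE).
n = (5.87/π) × √(2 × 0.5 × 2.58) = 3.001 → n = 3.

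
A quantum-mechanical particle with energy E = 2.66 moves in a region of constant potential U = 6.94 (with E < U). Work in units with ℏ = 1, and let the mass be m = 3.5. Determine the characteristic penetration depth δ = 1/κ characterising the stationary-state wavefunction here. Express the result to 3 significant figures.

δ = 0.183

Since E < U the TISE in this region is ψ'' = κ²ψ with κ = √(2m(U − E))/ℏ.
κ = √(2 × 3.5 × 4.28) = 5.474. The penetration depth is δ = 1/κ = 0.183.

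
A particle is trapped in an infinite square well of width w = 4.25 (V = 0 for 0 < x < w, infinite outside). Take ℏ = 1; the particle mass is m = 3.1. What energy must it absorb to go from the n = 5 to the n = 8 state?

ΔE = 3.44

E_n = n²π²ℏ²/(2mw²), so ΔE = (8² − 5²) π²ℏ²/(2mw²).
ΔE = 39 × π² / (2 × 3.1 × 4.25²) = 3.437.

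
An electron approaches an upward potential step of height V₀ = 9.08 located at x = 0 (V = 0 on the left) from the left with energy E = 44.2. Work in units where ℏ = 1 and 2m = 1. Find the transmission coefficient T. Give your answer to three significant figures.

On each side the TISE gives plane waves with k = √(2m(E − V))/ℏ: k₁ = √(2·½·44.2) = 6.648, k₂ = √(2·½·35.12) = 5.926.
Continuity of ψ and ψ′ at the step yields the reflection amplitude r = (k₁ − k₂)/(k₁ + k₂) = 0.05743; thus R = |r|² = 0.003298, T = 0.9967.

T = 0.997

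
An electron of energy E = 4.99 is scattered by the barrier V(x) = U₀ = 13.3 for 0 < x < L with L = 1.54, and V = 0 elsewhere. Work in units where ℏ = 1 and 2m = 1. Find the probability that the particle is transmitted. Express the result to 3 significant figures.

E < U₀: inside the barrier ψ ∝ e^{±κx} with κ = √(2m(U₀ − E))/ℏ = 2.883.
κL = 4.439, sinh(κL) = 42.35.
Matching ψ, ψ′ at both faces gives T = [1 + U₀² sinh²(κL) / (4E(U₀ − E))]⁻¹ = 1/1914 = 0.000522.

T = 0.000522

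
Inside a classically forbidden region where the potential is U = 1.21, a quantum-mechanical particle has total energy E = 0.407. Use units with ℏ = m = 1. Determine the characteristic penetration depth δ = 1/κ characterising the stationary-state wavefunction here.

Since E < U the TISE in this region is ψ'' = κ²ψ with κ = √(2m(U − E))/ℏ.
κ = √(2 × 1 × 0.803) = 1.267. The penetration depth is δ = 1/κ = 0.789.

δ = 0.789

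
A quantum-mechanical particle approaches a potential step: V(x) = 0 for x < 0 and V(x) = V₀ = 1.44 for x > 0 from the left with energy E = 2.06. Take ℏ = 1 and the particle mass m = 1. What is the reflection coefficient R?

The wavenumbers are k₁ = √(2mE)/ℏ = 2.030 on the left and k₂ = √(2m(E − V₀))/ℏ = 1.114 on the right.
Matching ψ and ψ′ at x = 0 gives r = (k₁ − k₂)/(k₁ + k₂), so R = r² = 0.08496 and T = 1 − R = 0.9150.

R = 0.0850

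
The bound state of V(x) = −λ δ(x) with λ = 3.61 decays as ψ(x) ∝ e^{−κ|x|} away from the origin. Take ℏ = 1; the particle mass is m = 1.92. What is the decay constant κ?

κ = 6.93

Integrating the TISE across x = 0 gives the cusp condition ψ'(0⁺) − ψ'(0⁻) = −(2mλ/ℏ²)ψ(0).
With ψ ∝ e^{−κ|x|} this yields −2κ = −2mλ/ℏ², so κ = mλ/ℏ² = 6.931.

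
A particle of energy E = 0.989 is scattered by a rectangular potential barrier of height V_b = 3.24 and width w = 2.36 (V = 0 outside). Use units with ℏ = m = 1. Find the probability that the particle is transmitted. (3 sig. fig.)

Since E < V_b the interior solution is evanescent with decay constant κ = √(2m(V_b − E))/ℏ = 2.122.
κw = 5.007, sinh(κw) = 74.76.
Matching ψ, ψ′ at both faces gives T = [1 + V_b² sinh²(κw) / (4E(V_b − E))]⁻¹ = 1/6589 = 0.000152.

T = 0.000152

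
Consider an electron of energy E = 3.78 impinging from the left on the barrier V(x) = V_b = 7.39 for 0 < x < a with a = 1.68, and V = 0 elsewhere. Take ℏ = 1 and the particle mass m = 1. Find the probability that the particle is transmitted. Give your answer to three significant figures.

E < V_b: inside the barrier ψ ∝ e^{±κx} with κ = √(2m(V_b − E))/ℏ = 2.687.
κa = 4.514, sinh(κa) = 45.65.
The exact tunnelling result is T⁻¹ = 1 + V_b² sinh²(κa) / [4E(V_b − E)] = 2086, so T = 0.000479.

T = 0.000479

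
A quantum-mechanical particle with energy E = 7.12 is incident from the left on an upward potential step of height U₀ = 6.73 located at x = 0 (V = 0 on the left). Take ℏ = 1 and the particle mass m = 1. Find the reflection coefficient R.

On each side the TISE gives plane waves with k = √(2m(E − V))/ℏ: k₁ = √(2·1·7.12) = 3.774, k₂ = √(2·1·0.39) = 0.8832.
Matching ψ and ψ′ at x = 0 gives r = (k₁ − k₂)/(k₁ + k₂), so R = r² = 0.3853 and T = 1 − R = 0.6147.

R = 0.385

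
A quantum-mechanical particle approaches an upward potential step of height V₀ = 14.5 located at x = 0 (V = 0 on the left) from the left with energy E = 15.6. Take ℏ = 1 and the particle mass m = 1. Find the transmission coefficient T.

On each side the TISE gives plane waves with k = √(2m(E − V))/ℏ: k₁ = √(2·1·15.6) = 5.586, k₂ = √(2·1·1.1) = 1.483.
Continuity of ψ and ψ′ at the step yields the reflection amplitude r = (k₁ − k₂)/(k₁ + k₂) = 0.5803; thus R = |r|² = 0.3368, T = 0.6632.

T = 0.663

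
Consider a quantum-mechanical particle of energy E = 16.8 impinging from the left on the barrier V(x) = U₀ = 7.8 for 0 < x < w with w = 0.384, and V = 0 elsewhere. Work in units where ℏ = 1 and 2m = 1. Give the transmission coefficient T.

T = 0.923

E > U₀: inside the barrier k₂ = √(2m(E − U₀))/ℏ = 3.000, k₂w = 1.152.
Matching at both interfaces gives T⁻¹ = 1 + U₀² sin²(k₂w) / [4E(E − U₀)] = 1.084, hence T = 0.923.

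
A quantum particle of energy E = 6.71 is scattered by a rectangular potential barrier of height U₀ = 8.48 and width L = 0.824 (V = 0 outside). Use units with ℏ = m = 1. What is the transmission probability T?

Since E < U₀ the interior solution is evanescent with decay constant κ = √(2m(U₀ − E))/ℏ = 1.881.
κL = 1.550, sinh(κL) = 2.250.
The exact tunnelling result is T⁻¹ = 1 + U₀² sinh²(κL) / [4E(U₀ − E)] = 8.666, so T = 0.115.

T = 0.115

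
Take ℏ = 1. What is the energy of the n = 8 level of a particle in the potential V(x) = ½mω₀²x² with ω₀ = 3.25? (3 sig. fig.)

E = 27.6

The oscillator eigenvalues are E_n = ℏω₀(n + ½), so E_8 = 3.25 × 8.5 = 27.63.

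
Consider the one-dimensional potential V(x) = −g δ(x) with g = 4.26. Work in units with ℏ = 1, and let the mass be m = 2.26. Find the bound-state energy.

For x ≠ 0 the bound state is ψ ∝ e^{−κ|x|}; integrating the TISE across the delta gives the cusp condition 2κ = 2mg/ℏ², so κ = 9.628.
Then E = −ℏ²κ²/(2m) = −mg²/(2ℏ²) = -20.51.

E = -20.5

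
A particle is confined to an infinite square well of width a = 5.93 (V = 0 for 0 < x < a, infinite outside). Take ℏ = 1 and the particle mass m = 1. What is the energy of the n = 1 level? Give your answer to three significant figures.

E = 0.140

The infinite-well eigenfunctions ψ_n = √(2/a) sin(nπx/a) vanish at both walls, giving E_n = n²π²ℏ²/(2ma²).
E_1 = 1² × π² / (2 × 1 × 5.93²) = 0.1403.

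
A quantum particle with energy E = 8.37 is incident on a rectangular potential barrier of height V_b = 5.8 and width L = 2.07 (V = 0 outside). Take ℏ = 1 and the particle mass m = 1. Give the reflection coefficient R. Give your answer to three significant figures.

Above the barrier the interior wavenumber is k₂ = √(2m(E − V_b))/ℏ = 2.267, giving phase k₂L = 4.693.
Matching at both interfaces gives T⁻¹ = 1 + V_b² sin²(k₂L) / [4E(E − V_b)] = 1.391, hence T = 0.719.
R = 1 − T = 0.281.

R = 0.281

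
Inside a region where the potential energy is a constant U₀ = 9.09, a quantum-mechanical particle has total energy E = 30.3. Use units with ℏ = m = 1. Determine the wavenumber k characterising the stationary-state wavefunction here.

k = 6.51

With E > U₀ the solution is oscillatory, ψ ∝ e^{±ikx} with k = √(2m(E − U₀))/ℏ.
k = √(2 × 1 × 21.21) = 6.513.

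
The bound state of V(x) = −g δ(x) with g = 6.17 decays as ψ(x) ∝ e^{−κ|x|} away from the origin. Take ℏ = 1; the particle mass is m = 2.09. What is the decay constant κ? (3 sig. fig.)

κ = 12.9

Integrating the TISE across x = 0 gives the cusp condition ψ'(0⁺) − ψ'(0⁻) = −(2mg/ℏ²)ψ(0).
With ψ ∝ e^{−κ|x|} this yields −2κ = −2mg/ℏ², so κ = mg/ℏ² = 12.90.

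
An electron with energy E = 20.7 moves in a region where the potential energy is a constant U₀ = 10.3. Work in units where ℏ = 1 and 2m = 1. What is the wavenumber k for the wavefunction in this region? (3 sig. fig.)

k = 3.22

With E > U₀ the solution is oscillatory, ψ ∝ e^{±ikx} with k = √(2m(E − U₀))/ℏ.
k = √(2 × 0.5 × 10.4) = 3.225.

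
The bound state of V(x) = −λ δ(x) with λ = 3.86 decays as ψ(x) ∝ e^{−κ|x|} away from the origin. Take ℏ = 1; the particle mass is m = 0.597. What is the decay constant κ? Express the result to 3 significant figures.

Integrating the TISE across x = 0 gives the cusp condition ψ'(0⁺) − ψ'(0⁻) = −(2mλ/ℏ²)ψ(0).
With ψ ∝ e^{−κ|x|} this yields −2κ = −2mλ/ℏ², so κ = mλ/ℏ² = 2.304.

κ = 2.30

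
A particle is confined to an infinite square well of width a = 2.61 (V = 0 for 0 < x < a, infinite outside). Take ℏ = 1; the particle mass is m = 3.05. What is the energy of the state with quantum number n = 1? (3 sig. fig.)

E = 0.238

Requiring ψ(0) = ψ(a) = 0 quantises k = nπ/a, hence E_n = ℏ²k²/2m = n²π²ℏ²/(2ma²).
E_1 = 1² × π² / (2 × 3.05 × 2.61²) = 0.2375.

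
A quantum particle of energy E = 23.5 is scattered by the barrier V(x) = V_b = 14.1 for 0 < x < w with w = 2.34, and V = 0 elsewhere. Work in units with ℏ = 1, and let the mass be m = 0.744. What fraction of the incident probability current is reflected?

R = 0.0805

E > V_b: inside the barrier k₂ = √(2m(E − V_b))/ℏ = 3.740, k₂w = 8.751.
T = [1 + V_b² sin²(k₂w) / (4E(E − V_b))]⁻¹ = 1/1.087 = 0.920.
R = 1 − T = 0.0805.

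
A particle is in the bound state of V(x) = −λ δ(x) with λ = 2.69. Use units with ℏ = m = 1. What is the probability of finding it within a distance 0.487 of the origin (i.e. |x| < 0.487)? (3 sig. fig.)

The normalised bound state is ψ = √κ e^{−κ|x|} with κ = mλ/ℏ² = 2.690.
P(|x| < d) = ∫_{−d}^{d} κ e^{−2κ|x|} dx = 1 − e^{−2κd} = 1 − e^{−2.620} = 0.9272.

P = 0.927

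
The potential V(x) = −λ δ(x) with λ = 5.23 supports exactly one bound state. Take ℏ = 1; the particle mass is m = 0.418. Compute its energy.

E = -5.72

The bound state is ψ(x) = √κ e^{−κ|x|}. The derivative jump ψ'(0⁺) − ψ'(0⁻) = −(2mλ/ℏ²)ψ(0) fixes κ = mλ/ℏ² = 2.186.
Then E = −ℏ²κ²/(2m) = −mλ²/(2ℏ²) = -5.717.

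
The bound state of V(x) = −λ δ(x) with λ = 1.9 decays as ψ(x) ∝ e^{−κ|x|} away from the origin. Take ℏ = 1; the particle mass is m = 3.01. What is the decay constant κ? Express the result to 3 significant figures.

Integrating the TISE across x = 0 gives the cusp condition ψ'(0⁺) − ψ'(0⁻) = −(2mλ/ℏ²)ψ(0).
With ψ ∝ e^{−κ|x|} this yields −2κ = −2mλ/ℏ², so κ = mλ/ℏ² = 5.719.

κ = 5.72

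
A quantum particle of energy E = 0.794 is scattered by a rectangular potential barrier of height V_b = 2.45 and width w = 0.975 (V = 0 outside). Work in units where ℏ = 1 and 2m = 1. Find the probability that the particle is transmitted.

Since E < V_b the interior solution is evanescent with decay constant κ = √(2m(V_b − E))/ℏ = 1.287.
κw = 1.255, sinh(κw) = 1.611.
Matching ψ, ψ′ at both faces gives T = [1 + V_b² sinh²(κw) / (4E(V_b − E))]⁻¹ = 1/3.961 = 0.252.

T = 0.252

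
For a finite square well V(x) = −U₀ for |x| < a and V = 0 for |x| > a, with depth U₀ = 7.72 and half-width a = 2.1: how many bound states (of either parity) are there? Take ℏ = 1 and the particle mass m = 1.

N = 6

Define the well-strength parameter z₀ = (a/ℏ)√(2mU₀) = 2.1 × √(2·1·7.72) = 8.252.
A new bound state (alternating even/odd) appears each time z₀ passes a multiple of π/2, so N = ⌊2z₀/π⌋ + 1 = ⌊5.253⌋ + 1 = 6.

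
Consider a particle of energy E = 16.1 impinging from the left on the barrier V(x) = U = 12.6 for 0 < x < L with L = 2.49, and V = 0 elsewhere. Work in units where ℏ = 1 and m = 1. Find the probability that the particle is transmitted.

T = 0.940

E > U: inside the barrier k₂ = √(2m(E − U))/ℏ = 2.646, k₂L = 6.588.
T = [1 + U² sin²(k₂L) / (4E(E − U))]⁻¹ = 1/1.063 = 0.940.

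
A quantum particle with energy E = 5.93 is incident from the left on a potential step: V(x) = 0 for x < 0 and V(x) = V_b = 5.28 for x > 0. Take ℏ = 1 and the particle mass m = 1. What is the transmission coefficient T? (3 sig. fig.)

The wavenumbers are k₁ = √(2mE)/ℏ = 3.444 on the left and k₂ = √(2m(E − V_b))/ℏ = 1.140 on the right.
Matching ψ and ψ′ at x = 0 gives r = (k₁ − k₂)/(k₁ + k₂), so R = r² = 0.2525 and T = 1 − R = 0.7475.

T = 0.747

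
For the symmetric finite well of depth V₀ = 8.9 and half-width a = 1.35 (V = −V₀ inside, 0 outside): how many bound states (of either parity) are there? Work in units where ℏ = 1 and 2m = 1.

N = 3

The dimensionless depth is z₀ = a√(2mV₀)/ℏ = 1.35 × √(8.900) = 4.027.
A new bound state (alternating even/odd) appears each time z₀ passes a multiple of π/2, so N = ⌊2z₀/π⌋ + 1 = ⌊2.564⌋ + 1 = 3.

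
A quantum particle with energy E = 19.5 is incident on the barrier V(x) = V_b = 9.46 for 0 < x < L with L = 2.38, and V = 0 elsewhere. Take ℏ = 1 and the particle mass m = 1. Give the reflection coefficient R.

E > V_b: inside the barrier k₂ = √(2m(E − V_b))/ℏ = 4.481, k₂L = 10.66.
Matching at both interfaces gives T⁻¹ = 1 + V_b² sin²(k₂L) / [4E(E − V_b)] = 1.102, hence T = 0.907.
R = 1 − T = 0.0928.

R = 0.0928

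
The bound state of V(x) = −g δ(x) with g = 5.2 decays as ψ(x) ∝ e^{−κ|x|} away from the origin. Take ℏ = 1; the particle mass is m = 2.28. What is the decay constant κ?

Integrating the TISE across x = 0 gives the cusp condition ψ'(0⁺) − ψ'(0⁻) = −(2mg/ℏ²)ψ(0).
With ψ ∝ e^{−κ|x|} this yields −2κ = −2mg/ℏ², so κ = mg/ℏ² = 11.86.

κ = 11.9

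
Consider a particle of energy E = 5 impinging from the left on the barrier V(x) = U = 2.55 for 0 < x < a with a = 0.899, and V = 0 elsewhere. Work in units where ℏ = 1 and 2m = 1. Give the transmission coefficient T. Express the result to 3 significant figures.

T = 0.886

E > U: inside the barrier k₂ = √(2m(E − U))/ℏ = 1.565, k₂a = 1.407.
Matching at both interfaces gives T⁻¹ = 1 + U² sin²(k₂a) / [4E(E − U)] = 1.129, hence T = 0.886.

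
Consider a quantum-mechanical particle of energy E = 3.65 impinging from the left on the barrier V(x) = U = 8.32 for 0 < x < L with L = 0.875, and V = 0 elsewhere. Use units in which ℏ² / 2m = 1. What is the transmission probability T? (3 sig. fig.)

Since E < U the interior solution is evanescent with decay constant κ = √(2m(U − E))/ℏ = 2.161.
κL = 1.891, sinh(κL) = 3.237.
Matching ψ, ψ′ at both faces gives T = [1 + U² sinh²(κL) / (4E(U − E))]⁻¹ = 1/11.64 = 0.0859.

T = 0.0859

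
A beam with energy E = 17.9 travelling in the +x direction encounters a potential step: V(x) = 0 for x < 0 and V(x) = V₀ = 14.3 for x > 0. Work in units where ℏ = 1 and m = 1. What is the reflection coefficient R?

The wavenumbers are k₁ = √(2mE)/ℏ = 5.983 on the left and k₂ = √(2m(E − V₀))/ℏ = 2.683 on the right.
Continuity of ψ and ψ′ at the step yields the reflection amplitude r = (k₁ − k₂)/(k₁ + k₂) = 0.3808; thus R = |r|² = 0.1450, T = 0.8550.

R = 0.145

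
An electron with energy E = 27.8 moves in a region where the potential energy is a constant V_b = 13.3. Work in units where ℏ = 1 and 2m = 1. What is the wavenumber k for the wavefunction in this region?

k = 3.81

With E > V_b the solution is oscillatory, ψ ∝ e^{±ikx} with k = √(2m(E − V_b))/ℏ.
k = √(2 × 0.5 × 14.5) = 3.808.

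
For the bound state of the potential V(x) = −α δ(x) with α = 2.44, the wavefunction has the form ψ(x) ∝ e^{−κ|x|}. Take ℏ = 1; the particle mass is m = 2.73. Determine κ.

Integrate −(ℏ²/2m)ψ'' − αδ(x)ψ = Eψ from −ε to +ε: the ψ'' term gives ψ'(0⁺) − ψ'(0⁻) and the δ term gives −(2mα/ℏ²)ψ(0).
With ψ ∝ e^{−κ|x|} this yields −2κ = −2mα/ℏ², so κ = mα/ℏ² = 6.661.

κ = 6.66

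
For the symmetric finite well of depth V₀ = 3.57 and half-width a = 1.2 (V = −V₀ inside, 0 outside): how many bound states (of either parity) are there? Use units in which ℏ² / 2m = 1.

The dimensionless depth is z₀ = a√(2mV₀)/ℏ = 1.2 × √(3.570) = 2.267.
The even/odd transcendental equations gain one root per π/2 in z₀, giving N = 1 + ⌊2z₀/π⌋ = 1 + ⌊1.443⌋ = 2.

N = 2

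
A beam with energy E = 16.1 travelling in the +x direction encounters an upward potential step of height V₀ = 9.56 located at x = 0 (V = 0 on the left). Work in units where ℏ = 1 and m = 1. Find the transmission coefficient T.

The wavenumbers are k₁ = √(2mE)/ℏ = 5.675 on the left and k₂ = √(2m(E − V₀))/ℏ = 3.617 on the right.
Continuity of ψ and ψ′ at the step yields the reflection amplitude r = (k₁ − k₂)/(k₁ + k₂) = 0.2215; thus R = |r|² = 0.04906, T = 0.9509.

T = 0.951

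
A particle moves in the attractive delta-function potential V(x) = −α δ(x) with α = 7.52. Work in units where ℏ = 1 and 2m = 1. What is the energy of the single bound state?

E = -14.1

For x ≠ 0 the bound state is ψ ∝ e^{−κ|x|}; integrating the TISE across the delta gives the cusp condition 2κ = 2mα/ℏ², so κ = 3.760.
Then E = −ℏ²κ²/(2m) = −mα²/(2ℏ²) = -14.14.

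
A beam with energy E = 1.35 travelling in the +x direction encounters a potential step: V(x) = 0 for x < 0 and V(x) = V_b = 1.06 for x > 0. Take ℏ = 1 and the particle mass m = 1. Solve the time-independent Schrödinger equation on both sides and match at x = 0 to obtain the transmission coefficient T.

On each side the TISE gives plane waves with k = √(2m(E − V))/ℏ: k₁ = √(2·1·1.35) = 1.643, k₂ = √(2·1·0.29) = 0.7616.
Continuity of ψ and ψ′ at the step yields the reflection amplitude r = (k₁ − k₂)/(k₁ + k₂) = 0.3666; thus R = |r|² = 0.1344, T = 0.8656.

T = 0.866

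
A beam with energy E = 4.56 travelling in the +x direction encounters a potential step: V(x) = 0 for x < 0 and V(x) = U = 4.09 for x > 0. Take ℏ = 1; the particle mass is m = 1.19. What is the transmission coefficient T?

On each side the TISE gives plane waves with k = √(2m(E − V))/ℏ: k₁ = √(2·1.19·4.56) = 3.294, k₂ = √(2·1.19·0.47) = 1.058.
Matching ψ and ψ′ at x = 0 gives r = (k₁ − k₂)/(k₁ + k₂), so R = r² = 0.2641 and T = 1 − R = 0.7359.

T = 0.736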